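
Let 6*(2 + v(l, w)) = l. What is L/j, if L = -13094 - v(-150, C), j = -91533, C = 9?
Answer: 13067/91533 ≈ 0.14276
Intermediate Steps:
v(l, w) = -2 + l/6
L = -13067 (L = -13094 - (-2 + (1/6)*(-150)) = -13094 - (-2 - 25) = -13094 - 1*(-27) = -13094 + 27 = -13067)
L/j = -13067/(-91533) = -13067*(-1/91533) = 13067/91533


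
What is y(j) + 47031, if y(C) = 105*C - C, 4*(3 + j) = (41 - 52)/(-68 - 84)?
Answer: 3550787/76 ≈ 46721.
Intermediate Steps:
j = -1813/608 (j = -3 + ((41 - 52)/(-68 - 84))/4 = -3 + (-11/(-152))/4 = -3 + (-11*(-1/152))/4 = -3 + (¼)*(11/152) = -3 + 11/608 = -1813/608 ≈ -2.9819)
y(C) = 104*C
y(j) + 47031 = 104*(-1813/608) + 47031 = -23569/76 + 47031 = 3550787/76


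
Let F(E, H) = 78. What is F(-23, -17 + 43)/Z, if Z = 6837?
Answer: 26/2279 ≈ 0.011409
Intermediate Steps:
F(-23, -17 + 43)/Z = 78/6837 = 78*(1/6837) = 26/2279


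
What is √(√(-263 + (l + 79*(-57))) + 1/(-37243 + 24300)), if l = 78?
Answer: √(-7 + 362404*I*√293)/301 ≈ 5.851 + 5.851*I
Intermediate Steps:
√(√(-263 + (l + 79*(-57))) + 1/(-37243 + 24300)) = √(√(-263 + (78 + 79*(-57))) + 1/(-37243 + 24300)) = √(√(-263 + (78 - 4503)) + 1/(-12943)) = √(√(-263 - 4425) - 1/12943) = √(√(-4688) - 1/12943) = √(4*I*√293 - 1/12943) = √(-1/12943 + 4*I*√293)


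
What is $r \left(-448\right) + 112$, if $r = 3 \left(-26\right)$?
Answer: $35056$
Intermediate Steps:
$r = -78$
$r \left(-448\right) + 112 = \left(-78\right) \left(-448\right) + 112 = 34944 + 112 = 35056$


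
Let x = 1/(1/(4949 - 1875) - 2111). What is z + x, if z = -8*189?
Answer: -9811693130/6489213 ≈ -1512.0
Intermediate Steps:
z = -1512
x = -3074/6489213 (x = 1/(1/3074 - 2111) = 1/(-6489213/3074) = -3074/6489213 ≈ -0.00047371)
z + x = -1512 - 3074/6489213 = -9811693130/6489213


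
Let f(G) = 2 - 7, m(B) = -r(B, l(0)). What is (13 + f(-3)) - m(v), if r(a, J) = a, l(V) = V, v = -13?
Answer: -5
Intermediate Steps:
m(B) = -B
f(G) = -5
(13 + f(-3)) - m(v) = (13 - 5) - (-1)*(-13) = 8 - 1*13 = 8 - 13 = -5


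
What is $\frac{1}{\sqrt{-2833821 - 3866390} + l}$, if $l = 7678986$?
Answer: $\frac{156714}{1203404748743} - \frac{i \sqrt{136739}}{8423833241201} \approx 1.3023 \cdot 10^{-7} - 4.3897 \cdot 10^{-11} i$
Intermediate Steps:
$\frac{1}{\sqrt{-2833821 - 3866390} + l} = \frac{1}{\sqrt{-2833821 - 3866390} + 7678986} = \frac{1}{\sqrt{-6700211} + 7678986} = \frac{1}{7 i \sqrt{136739} + 7678986} = \frac{1}{7678986 + 7 i \sqrt{136739}}$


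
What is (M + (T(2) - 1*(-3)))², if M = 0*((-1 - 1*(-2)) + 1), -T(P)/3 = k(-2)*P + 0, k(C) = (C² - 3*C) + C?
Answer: 2025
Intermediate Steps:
k(C) = C² - 2*C
T(P) = -24*P (T(P) = -3*((-2*(-2 - 2))*P + 0) = -3*((-2*(-4))*P + 0) = -3*(8*P + 0) = -24*P)
M = 0 (M = 0*((-1 + 2) + 1) = 0*(1 + 1) = 0*2 = 0)
(M + (T(2) - 1*(-3)))² = (0 + (-24*2 - 1*(-3)))² = (0 + (-48 + 3))² = (0 - 45)² = (-45)² = 2025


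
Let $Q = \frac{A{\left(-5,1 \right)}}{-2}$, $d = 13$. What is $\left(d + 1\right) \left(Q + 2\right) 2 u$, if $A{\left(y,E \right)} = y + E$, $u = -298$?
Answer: $-33376$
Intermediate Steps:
$A{\left(y,E \right)} = E + y$
$Q = 2$ ($Q = \frac{1 - 5}{-2} = \left(-4\right) \left(- \frac{1}{2}\right) = 2$)
$\left(d + 1\right) \left(Q + 2\right) 2 u = \left(13 + 1\right) \left(2 + 2\right) 2 \left(-298\right) = 14 \cdot 4 \cdot 2 \left(-298\right) = 14 \cdot 8 \left(-298\right) = 112 \left(-298\right) = -33376$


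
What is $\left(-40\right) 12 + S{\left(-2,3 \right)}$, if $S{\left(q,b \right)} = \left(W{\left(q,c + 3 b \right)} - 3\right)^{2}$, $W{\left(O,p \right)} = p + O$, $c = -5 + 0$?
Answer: $-479$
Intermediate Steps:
$c = -5$
$W{\left(O,p \right)} = O + p$
$S{\left(q,b \right)} = \left(-8 + q + 3 b\right)^{2}$ ($S{\left(q,b \right)} = \left(\left(q + \left(-5 + 3 b\right)\right) - 3\right)^{2} = \left(\left(-5 + q + 3 b\right) - 3\right)^{2} = \left(-8 + q + 3 b\right)^{2}$)
$\left(-40\right) 12 + S{\left(-2,3 \right)} = \left(-40\right) 12 + \left(-8 - 2 + 3 \cdot 3\right)^{2} = -480 + \left(-8 - 2 + 9\right)^{2} = -480 + \left(-1\right)^{2} = -480 + 1 = -479$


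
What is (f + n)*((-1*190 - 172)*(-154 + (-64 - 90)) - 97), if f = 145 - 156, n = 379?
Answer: 40994832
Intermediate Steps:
f = -11
(f + n)*((-1*190 - 172)*(-154 + (-64 - 90)) - 97) = (-11 + 379)*((-1*190 - 172)*(-154 + (-64 - 90)) - 97) = 368*((-190 - 172)*(-154 - 154) - 97) = 368*(-362*(-308) - 97) = 368*(111496 - 97) = 368*111399 = 40994832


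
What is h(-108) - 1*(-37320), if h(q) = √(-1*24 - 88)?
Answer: 37320 + 4*I*√7 ≈ 37320.0 + 10.583*I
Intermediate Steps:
h(q) = 4*I*√7 (h(q) = √(-24 - 88) = √(-112) = 4*I*√7)
h(-108) - 1*(-37320) = 4*I*√7 - 1*(-37320) = 4*I*√7 + 37320 = 37320 + 4*I*√7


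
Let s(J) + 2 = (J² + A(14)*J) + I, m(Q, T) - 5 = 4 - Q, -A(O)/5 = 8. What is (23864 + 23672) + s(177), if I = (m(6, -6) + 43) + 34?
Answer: 71863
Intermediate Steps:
A(O) = -40 (A(O) = -5*8 = -40)
m(Q, T) = 9 - Q (m(Q, T) = 5 + (4 - Q) = 9 - Q)
I = 80 (I = ((9 - 1*6) + 43) + 34 = ((9 - 6) + 43) + 34 = (3 + 43) + 34 = 46 + 34 = 80)
s(J) = 78 + J² - 40*J (s(J) = -2 + ((J² - 40*J) + 80) = -2 + (80 + J² - 40*J) = 78 + J² - 40*J)
(23864 + 23672) + s(177) = (23864 + 23672) + (78 + 177² - 40*177) = 47536 + (78 + 31329 - 7080) = 47536 + 24327 = 71863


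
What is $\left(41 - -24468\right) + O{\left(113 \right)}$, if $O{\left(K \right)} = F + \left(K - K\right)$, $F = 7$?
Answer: $24516$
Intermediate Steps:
$O{\left(K \right)} = 7$ ($O{\left(K \right)} = 7 + \left(K - K\right) = 7 + 0 = 7$)
$\left(41 - -24468\right) + O{\left(113 \right)} = \left(41 - -24468\right) + 7 = \left(41 + 24468\right) + 7 = 24509 + 7 = 24516$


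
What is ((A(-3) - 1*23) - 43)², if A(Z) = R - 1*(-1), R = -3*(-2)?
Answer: 3481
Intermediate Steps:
R = 6
A(Z) = 7 (A(Z) = 6 - 1*(-1) = 6 + 1 = 7)
((A(-3) - 1*23) - 43)² = ((7 - 1*23) - 43)² = ((7 - 23) - 43)² = (-16 - 43)² = (-59)² = 3481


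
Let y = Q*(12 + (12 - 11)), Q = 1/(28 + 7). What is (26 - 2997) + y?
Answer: -103972/35 ≈ -2970.6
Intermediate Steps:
Q = 1/35 ≈ 0.028571
y = 13/35 (y = (12 + (12 - 11))/35 = (12 + 1)/35 = (1/35)*13 = 13/35 ≈ 0.37143)
(26 - 2997) + y = (26 - 2997) + 13/35 = -2971 + 13/35 = -103972/35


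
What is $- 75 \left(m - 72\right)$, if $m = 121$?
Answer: $-3675$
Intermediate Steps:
$- 75 \left(m - 72\right) = - 75 \left(121 - 72\right) = \left(-75\right) 49 = -3675$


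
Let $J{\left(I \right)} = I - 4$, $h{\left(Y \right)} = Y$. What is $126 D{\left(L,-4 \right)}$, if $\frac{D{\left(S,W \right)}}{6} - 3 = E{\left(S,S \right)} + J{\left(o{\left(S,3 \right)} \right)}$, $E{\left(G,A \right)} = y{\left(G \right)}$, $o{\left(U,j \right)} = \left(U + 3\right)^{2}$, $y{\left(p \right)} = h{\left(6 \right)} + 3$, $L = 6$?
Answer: $67284$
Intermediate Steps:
$y{\left(p \right)} = 9$ ($y{\left(p \right)} = 6 + 3 = 9$)
$o{\left(U,j \right)} = \left(3 + U\right)^{2}$
$J{\left(I \right)} = -4 + I$
$E{\left(G,A \right)} = 9$
$D{\left(S,W \right)} = 48 + 6 \left(3 + S\right)^{2}$ ($D{\left(S,W \right)} = 18 + 6 \left(9 + \left(-4 + \left(3 + S\right)^{2}\right)\right) = 18 + 6 \left(5 + \left(3 + S\right)^{2}\right) = 18 + \left(30 + 6 \left(3 + S\right)^{2}\right) = 48 + 6 \left(3 + S\right)^{2}$)
$126 D{\left(L,-4 \right)} = 126 \left(48 + 6 \left(3 + 6\right)^{2}\right) = 126 \left(48 + 6 \cdot 9^{2}\right) = 126 \left(48 + 6 \cdot 81\right) = 126 \left(48 + 486\right) = 126 \cdot 534 = 67284$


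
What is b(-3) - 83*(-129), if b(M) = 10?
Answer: 10717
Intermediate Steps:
b(-3) - 83*(-129) = 10 - 83*(-129) = 10 + 10707 = 10717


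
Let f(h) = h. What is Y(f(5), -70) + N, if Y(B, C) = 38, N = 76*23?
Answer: 1786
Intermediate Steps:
N = 1748
Y(f(5), -70) + N = 38 + 1748 = 1786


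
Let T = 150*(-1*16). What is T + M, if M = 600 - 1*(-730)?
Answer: -1070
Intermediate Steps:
M = 1330 (M = 600 + 730 = 1330)
T = -2400 (T = 150*(-16) = -2400)
T + M = -2400 + 1330 = -1070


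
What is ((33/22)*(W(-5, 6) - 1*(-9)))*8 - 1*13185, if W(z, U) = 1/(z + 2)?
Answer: -13081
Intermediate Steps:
W(z, U) = 1/(2 + z)
((33/22)*(W(-5, 6) - 1*(-9)))*8 - 1*13185 = ((33/22)*(1/(2 - 5) - 1*(-9)))*8 - 1*13185 = ((33*(1/22))*(1/(-3) + 9))*8 - 13185 = (3*(-⅓ + 9)/2)*8 - 13185 = ((3/2)*(26/3))*8 - 13185 = 13*8 - 13185 = 104 - 13185 = -13081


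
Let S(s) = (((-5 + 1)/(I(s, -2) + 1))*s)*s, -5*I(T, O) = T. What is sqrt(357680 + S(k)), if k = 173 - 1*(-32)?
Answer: sqrt(1447530)/2 ≈ 601.57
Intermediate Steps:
k = 205 (k = 173 + 32 = 205)
I(T, O) = -T/5
S(s) = -4*s**2/(1 - s/5) (S(s) = (((-5 + 1)/(-s/5 + 1))*s)*s = ((-4/(1 - s/5))*s)*s = (-4*s/(1 - s/5))*s = -4*s**2/(1 - s/5))
sqrt(357680 + S(k)) = sqrt(357680 + 20*205**2/(-5 + 205)) = sqrt(357680 + 20*42025/200) = sqrt(357680 + 20*42025*(1/200)) = sqrt(357680 + 8405/2) = sqrt(723765/2) = sqrt(1447530)/2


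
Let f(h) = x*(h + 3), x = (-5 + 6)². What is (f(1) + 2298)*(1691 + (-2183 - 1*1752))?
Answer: -5165688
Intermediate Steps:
x = 1 (x = 1² = 1)
f(h) = 3 + h (f(h) = 1*(h + 3) = 1*(3 + h) = 3 + h)
(f(1) + 2298)*(1691 + (-2183 - 1*1752)) = ((3 + 1) + 2298)*(1691 + (-2183 - 1*1752)) = (4 + 2298)*(1691 + (-2183 - 1752)) = 2302*(1691 - 3935) = 2302*(-2244) = -5165688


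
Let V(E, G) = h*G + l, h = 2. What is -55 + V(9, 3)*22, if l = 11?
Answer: 319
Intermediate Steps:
V(E, G) = 11 + 2*G (V(E, G) = 2*G + 11 = 11 + 2*G)
-55 + V(9, 3)*22 = -55 + (11 + 2*3)*22 = -55 + (11 + 6)*22 = -55 + 17*22 = -55 + 374 = 319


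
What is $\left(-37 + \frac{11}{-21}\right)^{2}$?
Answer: $\frac{620944}{441} \approx 1408.0$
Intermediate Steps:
$\left(-37 + \frac{11}{-21}\right)^{2} = \left(-37 + 11 \left(- \frac{1}{21}\right)\right)^{2} = \left(-37 - \frac{11}{21}\right)^{2} = \left(- \frac{788}{21}\right)^{2} = \frac{620944}{441}$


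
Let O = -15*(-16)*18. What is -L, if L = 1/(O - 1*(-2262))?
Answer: -1/6582 ≈ -0.00015193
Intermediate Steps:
O = 4320 (O = 240*18 = 4320)
L = 1/6582 (L = 1/(4320 - 1*(-2262)) = 1/(4320 + 2262) = 1/6582 ≈ 0.00015193)
-L = -1*1/6582 = -1/6582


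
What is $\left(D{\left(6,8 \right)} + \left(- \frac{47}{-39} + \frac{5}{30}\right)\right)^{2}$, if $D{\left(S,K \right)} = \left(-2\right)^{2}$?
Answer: $\frac{175561}{6084} \approx 28.856$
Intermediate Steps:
$D{\left(S,K \right)} = 4$
$\left(D{\left(6,8 \right)} + \left(- \frac{47}{-39} + \frac{5}{30}\right)\right)^{2} = \left(4 + \left(- \frac{47}{-39} + \frac{5}{30}\right)\right)^{2} = \left(4 + \left(\left(-47\right) \left(- \frac{1}{39}\right) + 5 \cdot \frac{1}{30}\right)\right)^{2} = \left(4 + \left(\frac{47}{39} + \frac{1}{6}\right)\right)^{2} = \left(4 + \frac{107}{78}\right)^{2} = \left(\frac{419}{78}\right)^{2} = \frac{175561}{6084}$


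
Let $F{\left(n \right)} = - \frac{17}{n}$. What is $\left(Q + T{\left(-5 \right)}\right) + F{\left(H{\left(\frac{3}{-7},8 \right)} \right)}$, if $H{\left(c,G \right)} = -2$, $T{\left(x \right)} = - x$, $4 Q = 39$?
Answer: $\frac{93}{4} \approx 23.25$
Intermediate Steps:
$Q = \frac{39}{4}$ ($Q = \frac{1}{4} \cdot 39 = \frac{39}{4} \approx 9.75$)
$\left(Q + T{\left(-5 \right)}\right) + F{\left(H{\left(\frac{3}{-7},8 \right)} \right)} = \left(\frac{39}{4} - -5\right) - \frac{17}{-2} = \left(\frac{39}{4} + 5\right) - - \frac{17}{2} = \frac{59}{4} + \frac{17}{2} = \frac{93}{4}$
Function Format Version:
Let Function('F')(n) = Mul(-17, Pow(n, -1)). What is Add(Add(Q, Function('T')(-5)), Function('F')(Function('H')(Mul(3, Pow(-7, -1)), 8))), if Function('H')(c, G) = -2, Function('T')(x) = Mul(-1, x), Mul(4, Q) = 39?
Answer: Rational(93, 4) ≈ 23.250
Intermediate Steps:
Q = Rational(39, 4) (Q = Mul(Rational(1, 4), 39) = Rational(39, 4) ≈ 9.7500)
Add(Add(Q, Function('T')(-5)), Function('F')(Function('H')(Mul(3, Pow(-7, -1)), 8))) = Add(Add(Rational(39, 4), Mul(-1, -5)), Mul(-17, Pow(-2, -1))) = Add(Add(Rational(39, 4), 5), Mul(-17, Rational(-1, 2))) = Add(Rational(59, 4), Rational(17, 2)) = Rational(93, 4)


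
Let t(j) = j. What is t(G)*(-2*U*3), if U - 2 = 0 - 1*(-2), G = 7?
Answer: -168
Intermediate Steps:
U = 4 (U = 2 + (0 - 1*(-2)) = 2 + (0 + 2) = 2 + 2 = 4)
t(G)*(-2*U*3) = 7*(-2*4*3) = 7*(-8*3) = 7*(-24) = -168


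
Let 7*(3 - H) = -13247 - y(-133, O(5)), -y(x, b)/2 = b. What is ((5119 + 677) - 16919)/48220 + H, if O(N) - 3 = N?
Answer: 638933579/337540 ≈ 1892.9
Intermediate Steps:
O(N) = 3 + N
y(x, b) = -2*b
H = 13252/7 (H = 3 - (-13247 - (-2)*(3 + 5))/7 = 3 - (-13247 - (-2)*8)/7 = 3 - (-13247 - 1*(-16))/7 = 3 - (-13247 + 16)/7 = 3 - ⅐*(-13231) = 3 + 13231/7 = 13252/7 ≈ 1893.1)
((5119 + 677) - 16919)/48220 + H = ((5119 + 677) - 16919)/48220 + 13252/7 = (5796 - 16919)*(1/48220) + 13252/7 = -11123*1/48220 + 13252/7 = -11123/48220 + 13252/7 = 638933579/337540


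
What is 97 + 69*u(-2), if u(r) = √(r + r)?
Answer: 97 + 138*I ≈ 97.0 + 138.0*I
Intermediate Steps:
u(r) = √2*√r (u(r) = √(2*r) = √2*√r)
97 + 69*u(-2) = 97 + 69*(√2*√(-2)) = 97 + 69*(√2*(I*√2)) = 97 + 69*(2*I) = 97 + 138*I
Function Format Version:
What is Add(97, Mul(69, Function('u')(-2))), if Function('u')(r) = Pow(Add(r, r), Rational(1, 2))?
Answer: Add(97, Mul(138, I)) ≈ Add(97.000, Mul(138.00, I))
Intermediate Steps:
Function('u')(r) = Mul(Pow(2, Rational(1, 2)), Pow(r, Rational(1, 2))) (Function('u')(r) = Pow(Mul(2, r), Rational(1, 2)) = Mul(Pow(2, Rational(1, 2)), Pow(r, Rational(1, 2))))
Add(97, Mul(69, Function('u')(-2))) = Add(97, Mul(69, Mul(Pow(2, Rational(1, 2)), Pow(-2, Rational(1, 2))))) = Add(97, Mul(69, Mul(Pow(2, Rational(1, 2)), Mul(I, Pow(2, Rational(1, 2)))))) = Add(97, Mul(69, Mul(2, I))) = Add(97, Mul(138, I))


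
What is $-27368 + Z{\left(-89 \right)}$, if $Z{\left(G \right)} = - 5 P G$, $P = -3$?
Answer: $-28703$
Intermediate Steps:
$Z{\left(G \right)} = 15 G$ ($Z{\left(G \right)} = \left(-5\right) \left(-3\right) G = 15 G$)
$-27368 + Z{\left(-89 \right)} = -27368 + 15 \left(-89\right) = -27368 - 1335 = -28703$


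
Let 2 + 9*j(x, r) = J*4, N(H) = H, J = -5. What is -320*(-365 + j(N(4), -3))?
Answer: 1058240/9 ≈ 1.1758e+5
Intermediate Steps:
j(x, r) = -22/9 (j(x, r) = -2/9 + (-5*4)/9 = -2/9 + (⅑)*(-20) = -2/9 - 20/9 = -22/9)
-320*(-365 + j(N(4), -3)) = -320*(-365 - 22/9) = -320*(-3307/9) = 1058240/9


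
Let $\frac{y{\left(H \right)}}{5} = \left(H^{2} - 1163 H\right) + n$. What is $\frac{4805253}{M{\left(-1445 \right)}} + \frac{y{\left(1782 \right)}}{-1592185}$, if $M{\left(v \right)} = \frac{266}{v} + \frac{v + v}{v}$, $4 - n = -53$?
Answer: $\frac{2211093260541885}{835578688} \approx 2.6462 \cdot 10^{6}$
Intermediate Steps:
$n = 57$ ($n = 4 - -53 = 4 + 53 = 57$)
$y{\left(H \right)} = 285 - 5815 H + 5 H^{2}$ ($y{\left(H \right)} = 5 \left(\left(H^{2} - 1163 H\right) + 57\right) = 5 \left(57 + H^{2} - 1163 H\right) = 285 - 5815 H + 5 H^{2}$)
$M{\left(v \right)} = 2 + \frac{266}{v}$ ($M{\left(v \right)} = \frac{266}{v} + \frac{2 v}{v} = \frac{266}{v} + 2 = 2 + \frac{266}{v}$)
$\frac{4805253}{M{\left(-1445 \right)}} + \frac{y{\left(1782 \right)}}{-1592185} = \frac{4805253}{2 + \frac{266}{-1445}} + \frac{285 - 10362330 + 5 \cdot 1782^{2}}{-1592185} = \frac{4805253}{2 + 266 \left(- \frac{1}{1445}\right)} + \left(285 - 10362330 + 5 \cdot 3175524\right) \left(- \frac{1}{1592185}\right) = \frac{4805253}{2 - \frac{266}{1445}} + \left(285 - 10362330 + 15877620\right) \left(- \frac{1}{1592185}\right) = \frac{4805253}{\frac{2624}{1445}} + 5515575 \left(- \frac{1}{1592185}\right) = 4805253 \cdot \frac{1445}{2624} - \frac{1103115}{318437} = \frac{6943590585}{2624} - \frac{1103115}{318437} = \frac{2211093260541885}{835578688}$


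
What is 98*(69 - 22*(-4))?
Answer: 15386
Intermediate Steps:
98*(69 - 22*(-4)) = 98*(69 + 88) = 98*157 = 15386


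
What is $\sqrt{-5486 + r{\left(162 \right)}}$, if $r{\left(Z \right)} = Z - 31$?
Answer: $3 i \sqrt{595} \approx 73.178 i$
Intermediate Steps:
$r{\left(Z \right)} = -31 + Z$
$\sqrt{-5486 + r{\left(162 \right)}} = \sqrt{-5486 + \left(-31 + 162\right)} = \sqrt{-5486 + 131} = \sqrt{-5355} = 3 i \sqrt{595}$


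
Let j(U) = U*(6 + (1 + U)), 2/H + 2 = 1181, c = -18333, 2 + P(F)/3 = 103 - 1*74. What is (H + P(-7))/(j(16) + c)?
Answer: -95501/21180735 ≈ -0.0045089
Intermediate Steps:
P(F) = 81 (P(F) = -6 + 3*(103 - 1*74) = -6 + 3*(103 - 74) = -6 + 3*29 = -6 + 87 = 81)
H = 2/1179 (H = 2/(-2 + 1181) = 2/1179 ≈ 0.0016964)
j(U) = U*(7 + U)
(H + P(-7))/(j(16) + c) = (2/1179 + 81)/(16*(7 + 16) - 18333) = 95501/(1179*(16*23 - 18333)) = 95501/(1179*(368 - 18333)) = (95501/1179)/(-17965) = (95501/1179)*(-1/17965) = -95501/21180735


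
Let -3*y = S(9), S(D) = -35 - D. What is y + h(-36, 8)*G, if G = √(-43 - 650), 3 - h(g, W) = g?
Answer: 44/3 + 117*I*√77 ≈ 14.667 + 1026.7*I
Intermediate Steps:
h(g, W) = 3 - g
G = 3*I*√77 (G = √(-693) = 3*I*√77 ≈ 26.325*I)
y = 44/3 (y = -(-35 - 1*9)/3 = -(-35 - 9)/3 = -⅓*(-44) = 44/3 ≈ 14.667)
y + h(-36, 8)*G = 44/3 + (3 - 1*(-36))*(3*I*√77) = 44/3 + (3 + 36)*(3*I*√77) = 44/3 + 39*(3*I*√77) = 44/3 + 117*I*√77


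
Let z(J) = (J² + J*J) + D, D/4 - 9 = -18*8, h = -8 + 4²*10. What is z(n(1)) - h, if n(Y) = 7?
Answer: -594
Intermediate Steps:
h = 152 (h = -8 + 16*10 = -8 + 160 = 152)
D = -540 (D = 36 + 4*(-18*8) = 36 + 4*(-144) = 36 - 576 = -540)
z(J) = -540 + 2*J² (z(J) = (J² + J*J) - 540 = (J² + J²) - 540 = 2*J² - 540 = -540 + 2*J²)
z(n(1)) - h = (-540 + 2*7²) - 1*152 = (-540 + 2*49) - 152 = (-540 + 98) - 152 = -442 - 152 = -594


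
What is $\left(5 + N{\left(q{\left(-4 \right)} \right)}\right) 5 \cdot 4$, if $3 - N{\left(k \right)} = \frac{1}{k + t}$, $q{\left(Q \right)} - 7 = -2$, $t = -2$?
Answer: $\frac{460}{3} \approx 153.33$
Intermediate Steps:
$q{\left(Q \right)} = 5$ ($q{\left(Q \right)} = 7 - 2 = 5$)
$N{\left(k \right)} = 3 - \frac{1}{-2 + k}$ ($N{\left(k \right)} = 3 - \frac{1}{k - 2} = 3 - \frac{1}{-2 + k}$)
$\left(5 + N{\left(q{\left(-4 \right)} \right)}\right) 5 \cdot 4 = \left(5 + \frac{-7 + 3 \cdot 5}{-2 + 5}\right) 5 \cdot 4 = \left(5 + \frac{-7 + 15}{3}\right) 20 = \left(5 + \frac{1}{3} \cdot 8\right) 20 = \left(5 + \frac{8}{3}\right) 20 = \frac{23}{3} \cdot 20 = \frac{460}{3}$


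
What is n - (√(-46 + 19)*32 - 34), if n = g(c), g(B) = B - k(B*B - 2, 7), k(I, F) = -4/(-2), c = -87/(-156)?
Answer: 1693/52 - 96*I*√3 ≈ 32.558 - 166.28*I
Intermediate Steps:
c = 29/52 (c = -87*(-1/156) = 29/52 ≈ 0.55769)
k(I, F) = 2 (k(I, F) = -4*(-½) = 2)
g(B) = -2 + B (g(B) = B - 1*2 = B - 2 = -2 + B)
n = -75/52 (n = -2 + 29/52 = -75/52 ≈ -1.4423)
n - (√(-46 + 19)*32 - 34) = -75/52 - (√(-46 + 19)*32 - 34) = -75/52 - (√(-27)*32 - 34) = -75/52 - ((3*I*√3)*32 - 34) = -75/52 - (96*I*√3 - 34) = -75/52 - (-34 + 96*I*√3) = -75/52 + (34 - 96*I*√3) = 1693/52 - 96*I*√3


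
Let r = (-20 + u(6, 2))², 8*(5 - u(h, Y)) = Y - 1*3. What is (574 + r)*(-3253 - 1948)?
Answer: -264715297/64 ≈ -4.1362e+6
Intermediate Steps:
u(h, Y) = 43/8 - Y/8 (u(h, Y) = 5 - (Y - 1*3)/8 = 5 - (Y - 3)/8 = 5 - (-3 + Y)/8 = 5 + (3/8 - Y/8) = 43/8 - Y/8)
r = 14161/64 (r = (-20 + (43/8 - ⅛*2))² = (-20 + (43/8 - ¼))² = (-20 + 41/8)² = (-119/8)² = 14161/64 ≈ 221.27)
(574 + r)*(-3253 - 1948) = (574 + 14161/64)*(-3253 - 1948) = (50897/64)*(-5201) = -264715297/64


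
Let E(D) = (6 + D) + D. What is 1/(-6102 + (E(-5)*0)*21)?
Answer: -1/6102 ≈ -0.00016388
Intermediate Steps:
E(D) = 6 + 2*D
1/(-6102 + (E(-5)*0)*21) = 1/(-6102 + ((6 + 2*(-5))*0)*21) = 1/(-6102 + ((6 - 10)*0)*21) = 1/(-6102 - 4*0*21) = 1/(-6102 + 0*21) = 1/(-6102 + 0) = 1/(-6102) = -1/6102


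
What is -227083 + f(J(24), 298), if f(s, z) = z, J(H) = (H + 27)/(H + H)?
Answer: -226785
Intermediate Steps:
J(H) = (27 + H)/(2*H) (J(H) = (27 + H)/((2*H)) = (27 + H)*(1/(2*H)) = (27 + H)/(2*H))
-227083 + f(J(24), 298) = -227083 + 298 = -226785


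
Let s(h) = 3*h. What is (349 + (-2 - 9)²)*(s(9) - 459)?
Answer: -203040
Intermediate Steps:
(349 + (-2 - 9)²)*(s(9) - 459) = (349 + (-2 - 9)²)*(3*9 - 459) = (349 + (-11)²)*(27 - 459) = (349 + 121)*(-432) = 470*(-432) = -203040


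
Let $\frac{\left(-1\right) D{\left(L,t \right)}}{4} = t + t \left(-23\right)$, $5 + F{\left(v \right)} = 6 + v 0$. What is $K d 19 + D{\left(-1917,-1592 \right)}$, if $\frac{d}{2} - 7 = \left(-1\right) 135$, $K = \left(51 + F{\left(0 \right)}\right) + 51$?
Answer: $-641088$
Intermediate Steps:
$F{\left(v \right)} = 1$ ($F{\left(v \right)} = -5 + \left(6 + v 0\right) = -5 + \left(6 + 0\right) = -5 + 6 = 1$)
$D{\left(L,t \right)} = 88 t$ ($D{\left(L,t \right)} = - 4 \left(t + t \left(-23\right)\right) = - 4 \left(t - 23 t\right) = - 4 \left(- 22 t\right) = 88 t$)
$K = 103$ ($K = \left(51 + 1\right) + 51 = 52 + 51 = 103$)
$d = -256$ ($d = 14 + 2 \left(\left(-1\right) 135\right) = 14 + 2 \left(-135\right) = 14 - 270 = -256$)
$K d 19 + D{\left(-1917,-1592 \right)} = 103 \left(-256\right) 19 + 88 \left(-1592\right) = \left(-26368\right) 19 - 140096 = -500992 - 140096 = -641088$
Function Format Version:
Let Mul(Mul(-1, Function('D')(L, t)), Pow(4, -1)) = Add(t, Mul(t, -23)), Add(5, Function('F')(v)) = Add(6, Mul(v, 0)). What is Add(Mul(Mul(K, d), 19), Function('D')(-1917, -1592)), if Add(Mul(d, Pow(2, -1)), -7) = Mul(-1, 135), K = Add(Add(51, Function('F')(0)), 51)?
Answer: -641088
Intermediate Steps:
Function('F')(v) = 1 (Function('F')(v) = Add(-5, Add(6, Mul(v, 0))) = Add(-5, Add(6, 0)) = Add(-5, 6) = 1)
Function('D')(L, t) = Mul(88, t) (Function('D')(L, t) = Mul(-4, Add(t, Mul(t, -23))) = Mul(-4, Add(t, Mul(-23, t))) = Mul(-4, Mul(-22, t)) = Mul(88, t))
K = 103 (K = Add(Add(51, 1), 51) = Add(52, 51) = 103)
d = -256 (d = Add(14, Mul(2, Mul(-1, 135))) = Add(14, Mul(2, -135)) = Add(14, -270) = -256)
Add(Mul(Mul(K, d), 19), Function('D')(-1917, -1592)) = Add(Mul(Mul(103, -256), 19), Mul(88, -1592)) = Add(Mul(-26368, 19), -140096) = Add(-500992, -140096) = -641088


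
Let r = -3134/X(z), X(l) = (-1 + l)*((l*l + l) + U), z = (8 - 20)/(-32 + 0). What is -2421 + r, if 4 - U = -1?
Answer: -2668457/1765 ≈ -1511.9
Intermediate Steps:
U = 5 (U = 4 - 1*(-1) = 4 + 1 = 5)
z = 3/8 (z = -12/(-32) = -12*(-1/32) = 3/8 ≈ 0.37500)
X(l) = (-1 + l)*(5 + l + l²) (X(l) = (-1 + l)*((l*l + l) + 5) = (-1 + l)*((l² + l) + 5) = (-1 + l)*((l + l²) + 5) = (-1 + l)*(5 + l + l²))
r = 1604608/1765 (r = -3134/(-5 + (3/8)³ + 4*(3/8)) = -3134/(-5 + 27/512 + 3/2) = -3134/(-1765/512) = -3134*(-512/1765) = 1604608/1765 ≈ 909.13)
-2421 + r = -2421 + 1604608/1765 = -2668457/1765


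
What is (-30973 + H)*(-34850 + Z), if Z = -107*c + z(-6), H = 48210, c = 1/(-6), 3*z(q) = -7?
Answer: -1200884553/2 ≈ -6.0044e+8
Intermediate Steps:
z(q) = -7/3 (z(q) = (⅓)*(-7) = -7/3)
c = -⅙ ≈ -0.16667
Z = 31/2 (Z = -107*(-⅙) - 7/3 = 107/6 - 7/3 = 31/2 ≈ 15.500)
(-30973 + H)*(-34850 + Z) = (-30973 + 48210)*(-34850 + 31/2) = 17237*(-69669/2) = -1200884553/2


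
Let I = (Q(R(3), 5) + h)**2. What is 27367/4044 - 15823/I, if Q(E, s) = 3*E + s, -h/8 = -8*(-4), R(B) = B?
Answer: 192341597/29604102 ≈ 6.4971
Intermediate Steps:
h = -256 (h = -(-64)*(-4) = -8*32 = -256)
Q(E, s) = s + 3*E
I = 58564 (I = ((5 + 3*3) - 256)**2 = ((5 + 9) - 256)**2 = (14 - 256)**2 = (-242)**2 = 58564)
27367/4044 - 15823/I = 27367/4044 - 15823/58564 = 192341597/29604102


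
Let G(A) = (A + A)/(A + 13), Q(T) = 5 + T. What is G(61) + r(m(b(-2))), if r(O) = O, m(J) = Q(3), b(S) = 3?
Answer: 357/37 ≈ 9.6487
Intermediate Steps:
m(J) = 8 (m(J) = 5 + 3 = 8)
G(A) = 2*A/(13 + A) (G(A) = (2*A)/(13 + A) = 2*A/(13 + A))
G(61) + r(m(b(-2))) = 2*61/(13 + 61) + 8 = 2*61/74 + 8 = 2*61*(1/74) + 8 = 61/37 + 8 = 357/37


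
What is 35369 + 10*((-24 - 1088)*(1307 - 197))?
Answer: -12307831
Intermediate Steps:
35369 + 10*((-24 - 1088)*(1307 - 197)) = 35369 + 10*(-1112*1110) = 35369 + 10*(-1234320) = 35369 - 12343200 = -12307831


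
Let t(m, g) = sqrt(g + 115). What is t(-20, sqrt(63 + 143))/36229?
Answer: sqrt(115 + sqrt(206))/36229 ≈ 0.00031393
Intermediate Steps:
t(m, g) = sqrt(115 + g)
t(-20, sqrt(63 + 143))/36229 = sqrt(115 + sqrt(63 + 143))/36229 = sqrt(115 + sqrt(206))*(1/36229) = sqrt(115 + sqrt(206))/36229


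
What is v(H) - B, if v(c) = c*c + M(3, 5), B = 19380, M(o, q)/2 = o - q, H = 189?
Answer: 16337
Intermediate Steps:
M(o, q) = -2*q + 2*o (M(o, q) = 2*(o - q) = -2*q + 2*o)
v(c) = -4 + c² (v(c) = c*c + (-2*5 + 2*3) = c² + (-10 + 6) = c² - 4 = -4 + c²)
v(H) - B = (-4 + 189²) - 1*19380 = (-4 + 35721) - 19380 = 35717 - 19380 = 16337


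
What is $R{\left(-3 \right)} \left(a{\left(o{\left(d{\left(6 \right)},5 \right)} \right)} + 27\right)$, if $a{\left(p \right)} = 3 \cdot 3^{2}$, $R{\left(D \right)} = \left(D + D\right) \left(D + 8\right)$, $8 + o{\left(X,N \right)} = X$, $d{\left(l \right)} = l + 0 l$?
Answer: $-1620$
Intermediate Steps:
$d{\left(l \right)} = l$ ($d{\left(l \right)} = l + 0 = l$)
$o{\left(X,N \right)} = -8 + X$
$R{\left(D \right)} = 2 D \left(8 + D\right)$
$a{\left(p \right)} = 27$ ($a{\left(p \right)} = 3 \cdot 9 = 27$)
$R{\left(-3 \right)} \left(a{\left(o{\left(d{\left(6 \right)},5 \right)} \right)} + 27\right) = 2 \left(-3\right) \left(8 - 3\right) \left(27 + 27\right) = 2 \left(-3\right) 5 \cdot 54 = \left(-30\right) 54 = -1620$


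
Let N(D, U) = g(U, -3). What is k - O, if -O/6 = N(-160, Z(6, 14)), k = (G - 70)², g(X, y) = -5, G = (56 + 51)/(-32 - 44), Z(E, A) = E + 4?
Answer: 29279049/5776 ≈ 5069.1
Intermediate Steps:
Z(E, A) = 4 + E
G = -107/76 (G = 107/(-76) = 107*(-1/76) = -107/76 ≈ -1.4079)
N(D, U) = -5
k = 29452329/5776 (k = (-107/76 - 70)² = (-5427/76)² = 29452329/5776 ≈ 5099.1)
O = 30 (O = -6*(-5) = 30)
k - O = 29452329/5776 - 1*30 = 29452329/5776 - 30 = 29279049/5776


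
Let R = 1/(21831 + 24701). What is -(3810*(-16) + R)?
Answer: 2836590719/46532 ≈ 60960.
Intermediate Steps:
R = 1/46532 ≈ 2.1491e-5
-(3810*(-16) + R) = -(3810*(-16) + 1/46532) = -(-60960 + 1/46532) = -1*(-2836590719/46532) = 2836590719/46532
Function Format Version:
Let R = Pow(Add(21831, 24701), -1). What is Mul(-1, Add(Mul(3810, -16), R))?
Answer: Rational(2836590719, 46532) ≈ 60960.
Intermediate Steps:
R = Rational(1, 46532) (R = Pow(46532, -1) = Rational(1, 46532) ≈ 2.1491e-5)
Mul(-1, Add(Mul(3810, -16), R)) = Mul(-1, Add(Mul(3810, -16), Rational(1, 46532))) = Mul(-1, Add(-60960, Rational(1, 46532))) = Mul(-1, Rational(-2836590719, 46532)) = Rational(2836590719, 46532)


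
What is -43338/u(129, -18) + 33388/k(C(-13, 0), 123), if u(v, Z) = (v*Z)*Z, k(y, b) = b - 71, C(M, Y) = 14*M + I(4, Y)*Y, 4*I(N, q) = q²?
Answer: 58051303/90558 ≈ 641.04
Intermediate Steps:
I(N, q) = q²/4
C(M, Y) = 14*M + Y³/4 (C(M, Y) = 14*M + (Y²/4)*Y = 14*M + Y³/4)
k(y, b) = -71 + b
u(v, Z) = v*Z² (u(v, Z) = (Z*v)*Z = v*Z²)
-43338/u(129, -18) + 33388/k(C(-13, 0), 123) = -43338/(129*(-18)²) + 33388/(-71 + 123) = -43338/(129*324) + 33388/52 = -43338/41796 + 33388*(1/52) = -43338*1/41796 + 8347/13 = -7223/6966 + 8347/13 = 58051303/90558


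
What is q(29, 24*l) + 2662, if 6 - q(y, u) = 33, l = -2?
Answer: 2635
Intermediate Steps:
q(y, u) = -27 (q(y, u) = 6 - 1*33 = 6 - 33 = -27)
q(29, 24*l) + 2662 = -27 + 2662 = 2635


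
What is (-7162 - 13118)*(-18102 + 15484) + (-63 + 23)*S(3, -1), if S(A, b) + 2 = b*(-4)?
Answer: 53092960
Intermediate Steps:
S(A, b) = -2 - 4*b (S(A, b) = -2 + b*(-4) = -2 - 4*b)
(-7162 - 13118)*(-18102 + 15484) + (-63 + 23)*S(3, -1) = (-7162 - 13118)*(-18102 + 15484) + (-63 + 23)*(-2 - 4*(-1)) = -20280*(-2618) - 40*(-2 + 4) = 53093040 - 40*2 = 53093040 - 80 = 53092960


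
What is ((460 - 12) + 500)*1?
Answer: 948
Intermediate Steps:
((460 - 12) + 500)*1 = (448 + 500)*1 = 948*1 = 948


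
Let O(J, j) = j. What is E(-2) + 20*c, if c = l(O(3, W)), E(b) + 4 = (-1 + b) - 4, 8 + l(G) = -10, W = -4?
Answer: -371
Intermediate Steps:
l(G) = -18 (l(G) = -8 - 10 = -18)
E(b) = -9 + b (E(b) = -4 + ((-1 + b) - 4) = -4 + (-5 + b) = -9 + b)
c = -18
E(-2) + 20*c = (-9 - 2) + 20*(-18) = -11 - 360 = -371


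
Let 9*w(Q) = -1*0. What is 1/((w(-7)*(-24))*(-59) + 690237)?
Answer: 1/690237 ≈ 1.4488e-6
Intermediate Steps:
w(Q) = 0 (w(Q) = (-1*0)/9 = (⅑)*0 = 0)
1/((w(-7)*(-24))*(-59) + 690237) = 1/((0*(-24))*(-59) + 690237) = 1/(0*(-59) + 690237) = 1/(0 + 690237) = 1/690237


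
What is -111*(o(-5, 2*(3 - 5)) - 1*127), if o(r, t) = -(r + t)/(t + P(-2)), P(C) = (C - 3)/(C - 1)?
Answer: 101676/7 ≈ 14525.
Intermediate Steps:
P(C) = (-3 + C)/(-1 + C)
o(r, t) = -(r + t)/(5/3 + t) (o(r, t) = -(r + t)/(t + (-3 - 2)/(-1 - 2)) = -(r + t)/(t - 5/(-3)) = -(r + t)/(t - 1/3*(-5)) = -(r + t)/(t + 5/3) = -(r + t)/(5/3 + t))
-111*(o(-5, 2*(3 - 5)) - 1*127) = -111*(3*(-1*(-5) - 2*(3 - 5))/(5 + 3*(2*(3 - 5))) - 1*127) = -111*(3*(5 - 2*(-2))/(5 + 3*(2*(-2))) - 127) = -111*(3*(5 - 1*(-4))/(5 + 3*(-4)) - 127) = -111*(3*(5 + 4)/(5 - 12) - 127) = -111*(3*9/(-7) - 127) = -111*(3*(-1/7)*9 - 127) = -111*(-27/7 - 127) = -111*(-916/7) = 101676/7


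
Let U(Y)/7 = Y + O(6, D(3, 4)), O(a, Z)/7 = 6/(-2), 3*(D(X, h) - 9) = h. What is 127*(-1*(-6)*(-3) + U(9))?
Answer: -12954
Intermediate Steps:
D(X, h) = 9 + h/3
O(a, Z) = -21 (O(a, Z) = 7*(6/(-2)) = 7*(6*(-½)) = 7*(-3) = -21)
U(Y) = -147 + 7*Y (U(Y) = 7*(Y - 21) = 7*(-21 + Y) = -147 + 7*Y)
127*(-1*(-6)*(-3) + U(9)) = 127*(-1*(-6)*(-3) + (-147 + 7*9)) = 127*(6*(-3) + (-147 + 63)) = 127*(-18 - 84) = 127*(-102) = -12954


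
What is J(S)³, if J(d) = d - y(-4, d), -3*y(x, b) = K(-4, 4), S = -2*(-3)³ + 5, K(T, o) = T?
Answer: 5177717/27 ≈ 1.9177e+5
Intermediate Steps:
S = 59 (S = -2*(-27) + 5 = 54 + 5 = 59)
y(x, b) = 4/3 (y(x, b) = -⅓*(-4) = 4/3)
J(d) = -4/3 + d (J(d) = d - 1*4/3 = d - 4/3 = -4/3 + d)
J(S)³ = (-4/3 + 59)³ = (173/3)³ = 5177717/27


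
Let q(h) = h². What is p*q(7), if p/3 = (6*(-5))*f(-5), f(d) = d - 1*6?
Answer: 48510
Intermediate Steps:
f(d) = -6 + d (f(d) = d - 6 = -6 + d)
p = 990 (p = 3*((6*(-5))*(-6 - 5)) = 3*(-30*(-11)) = 3*330 = 990)
p*q(7) = 990*7² = 990*49 = 48510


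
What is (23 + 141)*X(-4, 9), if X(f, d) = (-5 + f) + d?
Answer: 0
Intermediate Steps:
X(f, d) = -5 + d + f
(23 + 141)*X(-4, 9) = (23 + 141)*(-5 + 9 - 4) = 164*0 = 0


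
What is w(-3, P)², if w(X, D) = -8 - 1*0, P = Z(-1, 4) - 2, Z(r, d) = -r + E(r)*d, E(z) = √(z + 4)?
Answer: 64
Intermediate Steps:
E(z) = √(4 + z)
Z(r, d) = -r + d*√(4 + r) (Z(r, d) = -r + √(4 + r)*d = -r + d*√(4 + r))
P = -1 + 4*√3 (P = (-1*(-1) + 4*√(4 - 1)) - 2 = (1 + 4*√3) - 2 = -1 + 4*√3 ≈ 5.9282)
w(X, D) = -8 (w(X, D) = -8 + 0 = -8)
w(-3, P)² = (-8)² = 64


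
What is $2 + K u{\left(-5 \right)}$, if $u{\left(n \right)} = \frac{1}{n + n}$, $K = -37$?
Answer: $\frac{57}{10} \approx 5.7$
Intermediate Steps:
$u{\left(n \right)} = \frac{1}{2 n}$
$2 + K u{\left(-5 \right)} = 2 - 37 \frac{1}{2 \left(-5\right)} = 2 - 37 \cdot \frac{1}{2} \left(- \frac{1}{5}\right) = 2 - - \frac{37}{10} = 2 + \frac{37}{10} = \frac{57}{10}$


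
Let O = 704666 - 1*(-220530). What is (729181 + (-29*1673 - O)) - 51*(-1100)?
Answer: -188432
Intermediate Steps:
O = 925196 (O = 704666 + 220530 = 925196)
(729181 + (-29*1673 - O)) - 51*(-1100) = (729181 + (-29*1673 - 1*925196)) - 51*(-1100) = (729181 + (-48517 - 925196)) + 56100 = (729181 - 973713) + 56100 = -244532 + 56100 = -188432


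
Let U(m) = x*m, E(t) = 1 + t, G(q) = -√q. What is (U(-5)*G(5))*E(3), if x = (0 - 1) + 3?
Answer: 40*√5 ≈ 89.443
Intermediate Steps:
x = 2 (x = -1 + 3 = 2)
U(m) = 2*m
(U(-5)*G(5))*E(3) = ((2*(-5))*(-√5))*(1 + 3) = -(-10)*√5*4 = (10*√5)*4 = 40*√5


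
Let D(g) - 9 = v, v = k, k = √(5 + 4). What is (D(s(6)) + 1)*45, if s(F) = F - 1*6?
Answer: 585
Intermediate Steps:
k = 3 (k = √9 = 3)
s(F) = -6 + F (s(F) = F - 6 = -6 + F)
v = 3
D(g) = 12 (D(g) = 9 + 3 = 12)
(D(s(6)) + 1)*45 = (12 + 1)*45 = 13*45 = 585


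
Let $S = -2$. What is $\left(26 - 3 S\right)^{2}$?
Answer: $1024$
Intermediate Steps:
$\left(26 - 3 S\right)^{2} = \left(26 - -6\right)^{2} = \left(26 + 6\right)^{2} = 32^{2} = 1024$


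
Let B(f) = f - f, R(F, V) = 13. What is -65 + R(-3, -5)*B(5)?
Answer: -65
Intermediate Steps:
B(f) = 0
-65 + R(-3, -5)*B(5) = -65 + 13*0 = -65 + 0 = -65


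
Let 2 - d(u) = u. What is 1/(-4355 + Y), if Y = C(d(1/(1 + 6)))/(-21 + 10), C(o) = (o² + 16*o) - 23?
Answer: -539/2347843 ≈ -0.00022957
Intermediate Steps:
d(u) = 2 - u
C(o) = -23 + o² + 16*o
Y = -498/539 (Y = (-23 + (2 - 1/(1 + 6))² + 16*(2 - 1/(1 + 6)))/(-21 + 10) = (-23 + (2 - 1/7)² + 16*(2 - 1/7))/(-11) = -(-23 + (2 - 1*⅐)² + 16*(2 - 1*⅐))/11 = -(-23 + (2 - ⅐)² + 16*(2 - ⅐))/11 = -(-23 + (13/7)² + 16*(13/7))/11 = -(-23 + 169/49 + 208/7)/11 = -1/11*498/49 = -498/539 ≈ -0.92393)
1/(-4355 + Y) = 1/(-4355 - 498/539) = 1/(-2347843/539) = -539/2347843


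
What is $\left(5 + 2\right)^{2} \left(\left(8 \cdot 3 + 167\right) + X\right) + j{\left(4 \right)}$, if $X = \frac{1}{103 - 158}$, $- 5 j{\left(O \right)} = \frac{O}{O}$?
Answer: $\frac{102937}{11} \approx 9357.9$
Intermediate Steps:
$j{\left(O \right)} = - \frac{1}{5}$ ($j{\left(O \right)} = - \frac{O \frac{1}{O}}{5} = \left(- \frac{1}{5}\right) 1 = - \frac{1}{5}$)
$X = - \frac{1}{55}$ ($X = \frac{1}{-55} = - \frac{1}{55} \approx -0.018182$)
$\left(5 + 2\right)^{2} \left(\left(8 \cdot 3 + 167\right) + X\right) + j{\left(4 \right)} = \left(5 + 2\right)^{2} \left(\left(8 \cdot 3 + 167\right) - \frac{1}{55}\right) - \frac{1}{5} = 7^{2} \left(\left(24 + 167\right) - \frac{1}{55}\right) - \frac{1}{5} = 49 \left(191 - \frac{1}{55}\right) - \frac{1}{5} = 49 \cdot \frac{10504}{55} - \frac{1}{5} = \frac{514696}{55} - \frac{1}{5} = \frac{102937}{11}$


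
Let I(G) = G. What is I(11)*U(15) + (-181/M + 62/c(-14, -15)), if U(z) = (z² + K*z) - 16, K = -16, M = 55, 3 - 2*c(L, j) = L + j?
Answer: -149783/440 ≈ -340.42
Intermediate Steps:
c(L, j) = 3/2 - L/2 - j/2 (c(L, j) = 3/2 - (L + j)/2 = 3/2 + (-L/2 - j/2) = 3/2 - L/2 - j/2)
U(z) = -16 + z² - 16*z (U(z) = (z² - 16*z) - 16 = -16 + z² - 16*z)
I(11)*U(15) + (-181/M + 62/c(-14, -15)) = 11*(-16 + 15² - 16*15) + (-181/55 + 62/(3/2 - ½*(-14) - ½*(-15))) = 11*(-16 + 225 - 240) + (-181*1/55 + 62/(3/2 + 7 + 15/2)) = 11*(-31) + (-181/55 + 62/16) = -341 + (-181/55 + 62*(1/16)) = -341 + (-181/55 + 31/8) = -341 + 257/440 = -149783/440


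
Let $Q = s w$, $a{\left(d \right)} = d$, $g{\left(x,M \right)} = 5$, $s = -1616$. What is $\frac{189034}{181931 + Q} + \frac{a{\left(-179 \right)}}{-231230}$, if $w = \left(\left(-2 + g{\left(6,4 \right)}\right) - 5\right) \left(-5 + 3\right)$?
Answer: $\frac{43741740413}{40573234410} \approx 1.0781$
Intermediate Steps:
$w = 4$ ($w = \left(\left(-2 + 5\right) - 5\right) \left(-5 + 3\right) = \left(3 - 5\right) \left(-2\right) = \left(-2\right) \left(-2\right) = 4$)
$Q = -6464$ ($Q = \left(-1616\right) 4 = -6464$)
$\frac{189034}{181931 + Q} + \frac{a{\left(-179 \right)}}{-231230} = \frac{189034}{181931 - 6464} - \frac{179}{-231230} = \frac{189034}{175467} - - \frac{179}{231230} = 189034 \cdot \frac{1}{175467} + \frac{179}{231230} = \frac{189034}{175467} + \frac{179}{231230} = \frac{43741740413}{40573234410}$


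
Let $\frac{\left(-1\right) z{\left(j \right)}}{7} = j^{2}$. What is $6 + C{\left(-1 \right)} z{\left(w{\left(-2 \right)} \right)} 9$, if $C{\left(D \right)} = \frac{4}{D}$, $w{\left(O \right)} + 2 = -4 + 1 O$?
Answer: $16134$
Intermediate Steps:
$w{\left(O \right)} = -6 + O$ ($w{\left(O \right)} = -2 + \left(-4 + 1 O\right) = -2 + \left(-4 + O\right) = -6 + O$)
$z{\left(j \right)} = - 7 j^{2}$
$6 + C{\left(-1 \right)} z{\left(w{\left(-2 \right)} \right)} 9 = 6 + \frac{4}{-1} \left(- 7 \left(-6 - 2\right)^{2}\right) 9 = 6 + 4 \left(-1\right) \left(- 7 \left(-8\right)^{2}\right) 9 = 6 + - 4 \left(\left(-7\right) 64\right) 9 = 6 + \left(-4\right) \left(-448\right) 9 = 6 + 1792 \cdot 9 = 6 + 16128 = 16134$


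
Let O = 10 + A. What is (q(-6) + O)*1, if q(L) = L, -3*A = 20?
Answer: -8/3 ≈ -2.6667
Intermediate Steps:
A = -20/3 (A = -1/3*20 = -20/3 ≈ -6.6667)
O = 10/3 (O = 10 - 20/3 = 10/3 ≈ 3.3333)
(q(-6) + O)*1 = (-6 + 10/3)*1 = -8/3*1 = -8/3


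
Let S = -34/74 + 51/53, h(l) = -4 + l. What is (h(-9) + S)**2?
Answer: 600593049/3845521 ≈ 156.18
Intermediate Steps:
S = 986/1961 (S = -34*1/74 + 51*(1/53) = -17/37 + 51/53 = 986/1961 ≈ 0.50280)
(h(-9) + S)**2 = ((-4 - 9) + 986/1961)**2 = (-13 + 986/1961)**2 = (-24507/1961)**2 = 600593049/3845521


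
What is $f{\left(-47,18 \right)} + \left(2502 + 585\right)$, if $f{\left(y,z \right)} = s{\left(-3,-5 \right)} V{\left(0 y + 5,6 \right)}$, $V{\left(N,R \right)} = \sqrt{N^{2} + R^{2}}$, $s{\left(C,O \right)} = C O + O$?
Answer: $3087 + 10 \sqrt{61} \approx 3165.1$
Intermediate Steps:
$s{\left(C,O \right)} = O + C O$
$f{\left(y,z \right)} = 10 \sqrt{61}$ ($f{\left(y,z \right)} = - 5 \left(1 - 3\right) \sqrt{\left(0 y + 5\right)^{2} + 6^{2}} = \left(-5\right) \left(-2\right) \sqrt{\left(0 + 5\right)^{2} + 36} = 10 \sqrt{5^{2} + 36} = 10 \sqrt{25 + 36} = 10 \sqrt{61}$)
$f{\left(-47,18 \right)} + \left(2502 + 585\right) = 10 \sqrt{61} + \left(2502 + 585\right) = 10 \sqrt{61} + 3087 = 3087 + 10 \sqrt{61}$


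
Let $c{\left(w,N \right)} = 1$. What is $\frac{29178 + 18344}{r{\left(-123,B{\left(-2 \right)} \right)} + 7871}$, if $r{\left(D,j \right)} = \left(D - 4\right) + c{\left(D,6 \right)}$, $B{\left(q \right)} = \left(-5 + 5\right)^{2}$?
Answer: $\frac{47522}{7745} \approx 6.1358$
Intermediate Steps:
$B{\left(q \right)} = 0$ ($B{\left(q \right)} = 0^{2} = 0$)
$r{\left(D,j \right)} = -3 + D$ ($r{\left(D,j \right)} = \left(D - 4\right) + 1 = \left(-4 + D\right) + 1 = -3 + D$)
$\frac{29178 + 18344}{r{\left(-123,B{\left(-2 \right)} \right)} + 7871} = \frac{29178 + 18344}{\left(-3 - 123\right) + 7871} = \frac{47522}{-126 + 7871} = \frac{47522}{7745}$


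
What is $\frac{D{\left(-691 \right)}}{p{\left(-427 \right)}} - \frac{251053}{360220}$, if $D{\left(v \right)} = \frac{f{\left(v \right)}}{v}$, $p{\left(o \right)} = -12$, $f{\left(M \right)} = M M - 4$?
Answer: $\frac{7079793061}{124456010} \approx 56.886$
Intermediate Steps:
$f{\left(M \right)} = -4 + M^{2}$ ($f{\left(M \right)} = M^{2} - 4 = -4 + M^{2}$)
$D{\left(v \right)} = \frac{-4 + v^{2}}{v}$
$\frac{D{\left(-691 \right)}}{p{\left(-427 \right)}} - \frac{251053}{360220} = \frac{-691 - \frac{4}{-691}}{-12} - \frac{251053}{360220} = \left(-691 - - \frac{4}{691}\right) \left(- \frac{1}{12}\right) - \frac{251053}{360220} = \left(-691 + \frac{4}{691}\right) \left(- \frac{1}{12}\right) - \frac{251053}{360220} = \left(- \frac{477477}{691}\right) \left(- \frac{1}{12}\right) - \frac{251053}{360220} = \frac{159159}{2764} - \frac{251053}{360220} = \frac{7079793061}{124456010}$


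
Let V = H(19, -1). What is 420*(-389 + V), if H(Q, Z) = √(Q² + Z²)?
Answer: -163380 + 420*√362 ≈ -1.5539e+5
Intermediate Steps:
V = √362 (V = √(19² + (-1)²) = √(361 + 1) = √362 ≈ 19.026)
420*(-389 + V) = 420*(-389 + √362) = -163380 + 420*√362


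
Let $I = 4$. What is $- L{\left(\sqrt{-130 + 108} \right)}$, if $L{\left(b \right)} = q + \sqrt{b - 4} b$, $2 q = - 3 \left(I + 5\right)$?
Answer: $\frac{27}{2} - i \sqrt{22} \sqrt{-4 + i \sqrt{22}} \approx 24.074 - 4.8794 i$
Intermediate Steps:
$q = - \frac{27}{2}$ ($q = \frac{\left(-3\right) \left(4 + 5\right)}{2} = \frac{\left(-3\right) 9}{2} = \frac{1}{2} \left(-27\right) = - \frac{27}{2} \approx -13.5$)
$L{\left(b \right)} = - \frac{27}{2} + b \sqrt{-4 + b}$ ($L{\left(b \right)} = - \frac{27}{2} + \sqrt{b - 4} b = - \frac{27}{2} + \sqrt{-4 + b} b = - \frac{27}{2} + b \sqrt{-4 + b}$)
$- L{\left(\sqrt{-130 + 108} \right)} = - (- \frac{27}{2} + \sqrt{-130 + 108} \sqrt{-4 + \sqrt{-130 + 108}}) = - (- \frac{27}{2} + \sqrt{-22} \sqrt{-4 + \sqrt{-22}}) = - (- \frac{27}{2} + i \sqrt{22} \sqrt{-4 + i \sqrt{22}}) = \frac{27}{2} - i \sqrt{22} \sqrt{-4 + i \sqrt{22}}$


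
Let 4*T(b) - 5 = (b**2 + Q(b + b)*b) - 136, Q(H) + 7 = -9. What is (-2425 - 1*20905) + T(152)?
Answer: -72779/4 ≈ -18195.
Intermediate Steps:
Q(H) = -16 (Q(H) = -7 - 9 = -16)
T(b) = -131/4 - 4*b + b**2/4 (T(b) = 5/4 + ((b**2 - 16*b) - 136)/4 = 5/4 + (-136 + b**2 - 16*b)/4 = 5/4 + (-34 - 4*b + b**2/4) = -131/4 - 4*b + b**2/4)
(-2425 - 1*20905) + T(152) = (-2425 - 1*20905) + (-131/4 - 4*152 + (1/4)*152**2) = (-2425 - 20905) + (-131/4 - 608 + (1/4)*23104) = -23330 + (-131/4 - 608 + 5776) = -23330 + 20541/4 = -72779/4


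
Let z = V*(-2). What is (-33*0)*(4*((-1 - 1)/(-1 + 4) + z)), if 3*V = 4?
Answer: 0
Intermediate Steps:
V = 4/3 (V = (1/3)*4 = 4/3 ≈ 1.3333)
z = -8/3 (z = (4/3)*(-2) = -8/3 ≈ -2.6667)
(-33*0)*(4*((-1 - 1)/(-1 + 4) + z)) = (-33*0)*(4*((-1 - 1)/(-1 + 4) - 8/3)) = 0*(4*(-2/3 - 8/3)) = 0*(4*(-10/3)) = 0*(-40/3) = 0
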